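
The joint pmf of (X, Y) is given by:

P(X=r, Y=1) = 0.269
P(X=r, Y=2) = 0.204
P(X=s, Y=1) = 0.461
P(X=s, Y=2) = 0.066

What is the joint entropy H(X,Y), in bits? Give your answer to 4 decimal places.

H(X,Y) = −Σ p(x,y)·log₂ p(x,y) over all 4 cells.
  cell (r,1): −0.269·log₂0.269 = 0.50957
  cell (r,2): −0.204·log₂0.204 = 0.46785
  cell (s,1): −0.461·log₂0.461 = 0.51501
  cell (s,2): −0.066·log₂0.066 = 0.25881
Sum = 1.7512 bits.

1.7512 bits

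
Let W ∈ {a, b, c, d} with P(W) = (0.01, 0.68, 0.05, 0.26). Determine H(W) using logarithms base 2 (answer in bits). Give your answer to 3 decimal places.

H(W) = −Σ p·log₂ p.
  −(0.01)·log₂(0.01) = 0.0664
  −(0.68)·log₂(0.68) = 0.3783
  −(0.05)·log₂(0.05) = 0.2161
  −(0.26)·log₂(0.26) = 0.5053
Sum: 0.0664 + 0.3783 + 0.2161 + 0.5053 = 1.166 bits.

1.166 bits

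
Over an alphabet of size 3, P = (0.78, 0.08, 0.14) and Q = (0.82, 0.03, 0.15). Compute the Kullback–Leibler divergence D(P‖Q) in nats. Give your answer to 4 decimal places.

D(P‖Q) = Σ p·ln(p/q).
  0.78·ln(0.78/0.82) = -0.03901
  0.08·ln(0.08/0.03) = 0.07847
  0.14·ln(0.14/0.15) = -0.00966
D(P‖Q) = 0.0298 nats.

0.0298 nats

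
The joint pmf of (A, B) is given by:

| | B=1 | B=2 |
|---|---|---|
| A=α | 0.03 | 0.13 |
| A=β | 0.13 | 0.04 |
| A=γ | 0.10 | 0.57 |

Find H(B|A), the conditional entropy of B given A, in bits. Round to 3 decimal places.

Chain rule: H(B|A) = H(A,B) − H(A).
Marginals: p(A) = (0.1600, 0.1700, 0.6700), p(B) = (0.2600, 0.7400).
H(A,B) = 1.8973 bits; H(A) = 1.2447 bits.
H(B|A) = 1.8973 − 1.2447 = 0.653 bits.

0.653 bits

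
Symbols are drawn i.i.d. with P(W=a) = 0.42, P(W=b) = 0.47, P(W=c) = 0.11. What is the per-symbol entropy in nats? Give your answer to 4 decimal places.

H(W) = −Σ p·ln p.
  −(0.42)·ln(0.42) = 0.36435
  −(0.47)·ln(0.47) = 0.35486
  −(0.11)·ln(0.11) = 0.24280
Sum: 0.36435 + 0.35486 + 0.24280 = 0.9620 nats.

0.9620 nats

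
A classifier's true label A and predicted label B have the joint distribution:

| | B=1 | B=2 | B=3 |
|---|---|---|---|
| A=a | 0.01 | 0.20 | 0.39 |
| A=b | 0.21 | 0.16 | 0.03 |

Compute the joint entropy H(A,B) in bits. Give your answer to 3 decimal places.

2.108 bits

H(A,B) = −Σ p(x,y)·log₂ p(x,y) over all 6 cells.
  cell (a,1): −0.01·log₂0.01 = 0.0664
  cell (a,2): −0.20·log₂0.20 = 0.4644
  cell (a,3): −0.39·log₂0.39 = 0.5298
  cell (b,1): −0.21·log₂0.21 = 0.4728
  cell (b,2): −0.16·log₂0.16 = 0.4230
  cell (b,3): −0.03·log₂0.03 = 0.1518
Sum = 2.108 bits.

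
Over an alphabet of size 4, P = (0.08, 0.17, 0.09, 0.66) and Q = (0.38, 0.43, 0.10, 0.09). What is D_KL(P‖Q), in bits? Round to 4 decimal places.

D(P‖Q) = Σ p·log₂(p/q).
  0.08·log₂(0.08/0.38) = -0.17983
  0.17·log₂(0.17/0.43) = -0.22760
  0.09·log₂(0.09/0.10) = -0.01368
  0.66·log₂(0.66/0.09) = 1.89715
D(P‖Q) = 1.4760 bits.

1.4760 bits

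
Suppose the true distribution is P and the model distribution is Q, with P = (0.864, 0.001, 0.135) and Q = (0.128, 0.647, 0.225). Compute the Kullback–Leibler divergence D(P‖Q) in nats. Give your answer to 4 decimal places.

1.5744 nats

D(P‖Q) = Σ p·ln(p/q).
  0.864·ln(0.864/0.128) = 1.64984
  0.001·ln(0.001/0.647) = -0.00647
  0.135·ln(0.135/0.225) = -0.06896
D(P‖Q) = 1.5744 nats.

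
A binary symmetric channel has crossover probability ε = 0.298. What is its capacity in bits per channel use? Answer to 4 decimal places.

Binary symmetric channel: C = 1 − h₂(ε) where h₂ is the binary entropy function.
h₂(0.298) = −0.298·log₂0.298 − 0.702·log₂0.702 = 0.8788.
C = 1 − 0.8788 = 0.1212 bits per channel use.

0.1212 bits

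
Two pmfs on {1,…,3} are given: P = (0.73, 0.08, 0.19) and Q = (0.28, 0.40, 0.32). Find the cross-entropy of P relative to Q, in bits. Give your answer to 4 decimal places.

H(P,Q) = −Σ p·log₂ q.
  −0.73·log₂(0.28) = 1.34065
  −0.08·log₂(0.40) = 0.10575
  −0.19·log₂(0.32) = 0.31233
H(P,Q) = 1.7587 bits.

1.7587 bits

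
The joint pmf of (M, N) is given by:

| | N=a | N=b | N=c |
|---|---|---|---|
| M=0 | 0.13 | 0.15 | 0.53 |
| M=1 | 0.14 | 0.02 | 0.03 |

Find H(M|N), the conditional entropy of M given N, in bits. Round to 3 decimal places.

Marginals: p(M) = (0.8100, 0.1900), p(N) = (0.2700, 0.1700, 0.5600).
H(M|N) = Σ p(N) · H(M|N=·).
  N=a: p=0.2700, H(M|N=a) = 0.9990
  N=b: p=0.1700, H(M|N=b) = 0.5226
  N=c: p=0.5600, H(M|N=c) = 0.3014
Weighted sum = 0.527 bits.

0.527 bits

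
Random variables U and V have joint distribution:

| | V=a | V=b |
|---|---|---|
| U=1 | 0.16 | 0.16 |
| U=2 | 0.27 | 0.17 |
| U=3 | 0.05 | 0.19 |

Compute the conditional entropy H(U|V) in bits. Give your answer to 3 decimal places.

Chain rule: H(U|V) = H(U,V) − H(V).
Marginals: p(U) = (0.3200, 0.4400, 0.2400), p(V) = (0.4800, 0.5200).
H(U,V) = 2.4620 bits; H(V) = 0.9988 bits.
H(U|V) = 2.4620 − 0.9988 = 1.463 bits.

1.463 bits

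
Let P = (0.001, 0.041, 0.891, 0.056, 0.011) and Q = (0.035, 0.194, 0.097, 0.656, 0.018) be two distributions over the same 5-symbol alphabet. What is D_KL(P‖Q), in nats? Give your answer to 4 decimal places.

1.7654 nats

D(P‖Q) = Σ p·ln(p/q).
  0.001·ln(0.001/0.035) = -0.00356
  0.041·ln(0.041/0.194) = -0.06373
  0.891·ln(0.891/0.097) = 1.97591
  0.056·ln(0.056/0.656) = -0.13781
  0.011·ln(0.011/0.018) = -0.00542
D(P‖Q) = 1.7654 nats.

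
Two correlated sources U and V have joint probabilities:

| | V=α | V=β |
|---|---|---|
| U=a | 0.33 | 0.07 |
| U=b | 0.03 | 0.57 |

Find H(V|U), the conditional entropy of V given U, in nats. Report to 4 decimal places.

0.3046 nats

Chain rule: H(V|U) = H(U,V) − H(U).
Marginals: p(U) = (0.4000, 0.6000), p(V) = (0.3600, 0.6400).
H(U,V) = 0.9776 nats; H(U) = 0.6730 nats.
H(V|U) = 0.9776 − 0.6730 = 0.3046 nats.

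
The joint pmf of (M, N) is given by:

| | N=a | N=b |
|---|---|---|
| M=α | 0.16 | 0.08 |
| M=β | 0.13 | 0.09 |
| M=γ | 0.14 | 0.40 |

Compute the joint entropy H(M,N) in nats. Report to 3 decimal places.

H(M,N) = −Σ p(x,y)·ln p(x,y) over all 6 cells.
  cell (α,a): −0.16·ln0.16 = 0.2932
  cell (α,b): −0.08·ln0.08 = 0.2021
  cell (β,a): −0.13·ln0.13 = 0.2652
  cell (β,b): −0.09·ln0.09 = 0.2167
  cell (γ,a): −0.14·ln0.14 = 0.2753
  cell (γ,b): −0.40·ln0.40 = 0.3665
Sum = 1.619 nats.

1.619 nats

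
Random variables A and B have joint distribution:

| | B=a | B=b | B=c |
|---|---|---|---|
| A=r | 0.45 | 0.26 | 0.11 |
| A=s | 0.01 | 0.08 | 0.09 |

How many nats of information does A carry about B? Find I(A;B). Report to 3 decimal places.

Marginals: p(A) = (0.8200, 0.1800), p(B) = (0.4600, 0.3400, 0.2000).
I(A;B) = H(A) + H(B) − H(A,B).
H(A) = 0.4714, H(B) = 1.0459, H(A,B) = 1.4172.
I(A;B) = 0.4714 + 1.0459 − 1.4172 = 0.100 nats.

0.100 nats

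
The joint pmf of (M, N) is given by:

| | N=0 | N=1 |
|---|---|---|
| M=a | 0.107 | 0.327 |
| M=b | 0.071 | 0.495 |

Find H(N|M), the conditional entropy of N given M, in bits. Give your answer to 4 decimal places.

Chain rule: H(N|M) = H(M,N) − H(M).
Marginals: p(M) = (0.4340, 0.5660), p(N) = (0.1780, 0.8220).
H(M,N) = 1.6455 bits; H(M) = 0.9874 bits.
H(N|M) = 1.6455 − 0.9874 = 0.6581 bits.

0.6581 bits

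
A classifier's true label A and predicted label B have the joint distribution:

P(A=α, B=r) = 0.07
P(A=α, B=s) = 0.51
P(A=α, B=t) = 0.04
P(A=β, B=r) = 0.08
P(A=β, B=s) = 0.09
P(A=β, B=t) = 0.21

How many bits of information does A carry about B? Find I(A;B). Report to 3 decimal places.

0.284 bits

Marginals: p(A) = (0.6200, 0.3800), p(B) = (0.1500, 0.6000, 0.2500).
I(A;B) = H(A) + H(B) − H(A,B).
H(A) = 0.9580, H(B) = 1.3527, H(A,B) = 2.0267.
I(A;B) = 0.9580 + 1.3527 − 2.0267 = 0.284 bits.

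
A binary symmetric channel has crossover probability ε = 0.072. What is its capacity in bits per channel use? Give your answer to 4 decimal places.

Binary symmetric channel: C = 1 − h₂(ε) where h₂ is the binary entropy function.
h₂(0.072) = −0.072·log₂0.072 − 0.928·log₂0.928 = 0.3733.
C = 1 − 0.3733 = 0.6267 bits per channel use.

0.6267 bits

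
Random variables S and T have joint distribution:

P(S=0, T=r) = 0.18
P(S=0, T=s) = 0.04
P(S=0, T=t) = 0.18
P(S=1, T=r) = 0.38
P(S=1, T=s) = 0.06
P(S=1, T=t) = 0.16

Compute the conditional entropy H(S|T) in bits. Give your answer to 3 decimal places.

0.944 bits

Chain rule: H(S|T) = H(S,T) − H(T).
Marginals: p(S) = (0.4000, 0.6000), p(T) = (0.5600, 0.1000, 0.3400).
H(S,T) = 2.2734 bits; H(T) = 1.3298 bits.
H(S|T) = 2.2734 − 1.3298 = 0.944 bits.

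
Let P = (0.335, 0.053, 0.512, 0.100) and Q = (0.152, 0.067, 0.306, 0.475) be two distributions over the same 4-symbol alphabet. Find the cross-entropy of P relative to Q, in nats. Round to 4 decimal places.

1.4551 nats

H(P,Q) = −Σ p·ln q.
  −0.335·ln(0.152) = 0.63110
  −0.053·ln(0.067) = 0.14326
  −0.512·ln(0.306) = 0.60630
  −0.100·ln(0.475) = 0.07444
H(P,Q) = 1.4551 nats.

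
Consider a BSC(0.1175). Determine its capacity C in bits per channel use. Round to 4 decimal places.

0.4779 bits

Binary symmetric channel: C = 1 − h₂(ε) where h₂ is the binary entropy function.
h₂(0.1175) = −0.1175·log₂0.1175 − 0.8825·log₂0.8825 = 0.5221.
C = 1 − 0.5221 = 0.4779 bits per channel use.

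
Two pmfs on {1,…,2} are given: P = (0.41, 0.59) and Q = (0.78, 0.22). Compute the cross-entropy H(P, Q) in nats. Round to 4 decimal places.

0.9952 nats

H(P,Q) = −Σ p·ln q.
  −0.41·ln(0.78) = 0.10187
  −0.59·ln(0.22) = 0.89334
H(P,Q) = 0.9952 nats.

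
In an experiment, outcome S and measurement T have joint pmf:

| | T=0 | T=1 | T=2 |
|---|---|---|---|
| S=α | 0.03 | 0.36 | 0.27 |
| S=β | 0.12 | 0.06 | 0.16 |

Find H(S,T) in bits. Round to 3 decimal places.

2.226 bits

H(S,T) = −Σ p(x,y)·log₂ p(x,y) over all 6 cells.
  cell (α,0): −0.03·log₂0.03 = 0.1518
  cell (α,1): −0.36·log₂0.36 = 0.5306
  cell (α,2): −0.27·log₂0.27 = 0.5100
  cell (β,0): −0.12·log₂0.12 = 0.3671
  cell (β,1): −0.06·log₂0.06 = 0.2435
  cell (β,2): −0.16·log₂0.16 = 0.4230
Sum = 2.226 bits.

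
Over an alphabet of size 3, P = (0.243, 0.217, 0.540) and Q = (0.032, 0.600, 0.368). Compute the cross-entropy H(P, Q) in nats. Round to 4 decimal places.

H(P,Q) = −Σ p·ln q.
  −0.243·ln(0.032) = 0.83641
  −0.217·ln(0.600) = 0.11085
  −0.540·ln(0.368) = 0.53982
H(P,Q) = 1.4871 nats.

1.4871 nats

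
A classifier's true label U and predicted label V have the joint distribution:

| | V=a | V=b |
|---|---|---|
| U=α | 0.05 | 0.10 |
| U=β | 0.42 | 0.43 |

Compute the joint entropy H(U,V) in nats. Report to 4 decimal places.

1.1073 nats

H(U,V) = −Σ p(x,y)·ln p(x,y) over all 4 cells.
  cell (α,a): −0.05·ln0.05 = 0.14979
  cell (α,b): −0.10·ln0.10 = 0.23026
  cell (β,a): −0.42·ln0.42 = 0.36435
  cell (β,b): −0.43·ln0.43 = 0.36291
Sum = 1.1073 nats.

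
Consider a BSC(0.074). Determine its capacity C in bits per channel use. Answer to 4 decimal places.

Binary symmetric channel: C = 1 − h₂(ε) where h₂ is the binary entropy function.
h₂(0.074) = −0.074·log₂0.074 − 0.926·log₂0.926 = 0.3807.
C = 1 − 0.3807 = 0.6193 bits per channel use.

0.6193 bits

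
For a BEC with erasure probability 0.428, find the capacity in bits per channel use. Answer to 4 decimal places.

Binary erasure channel: capacity C = 1 − ε.
C = 1 − 0.428 = 0.5720 bits per channel use.

0.5720 bits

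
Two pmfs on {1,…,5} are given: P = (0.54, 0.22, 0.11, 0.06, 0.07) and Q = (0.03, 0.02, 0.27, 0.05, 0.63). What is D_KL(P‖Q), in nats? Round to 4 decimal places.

1.8467 nats

D(P‖Q) = Σ p·ln(p/q).
  0.54·ln(0.54/0.03) = 1.56080
  0.22·ln(0.22/0.02) = 0.52754
  0.11·ln(0.11/0.27) = -0.09877
  0.06·ln(0.06/0.05) = 0.01094
  0.07·ln(0.07/0.63) = -0.15381
D(P‖Q) = 1.8467 nats.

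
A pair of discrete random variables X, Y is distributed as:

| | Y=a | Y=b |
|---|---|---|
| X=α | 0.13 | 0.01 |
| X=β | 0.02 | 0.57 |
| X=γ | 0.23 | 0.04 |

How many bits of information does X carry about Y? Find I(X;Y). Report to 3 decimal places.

Marginals: p(X) = (0.1400, 0.5900, 0.2700), p(Y) = (0.3800, 0.6200).
I(X;Y) = H(X) + H(Y) − H(X,Y).
H(X) = 1.3562, H(Y) = 0.9580, H(X,Y) = 1.6976.
I(X;Y) = 1.3562 + 0.9580 − 1.6976 = 0.617 bits.

0.617 bits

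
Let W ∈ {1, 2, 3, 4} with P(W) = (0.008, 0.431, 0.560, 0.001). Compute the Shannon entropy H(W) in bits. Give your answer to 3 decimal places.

H(W) = −Σ p·log₂ p.
  −(0.008)·log₂(0.008) = 0.0557
  −(0.431)·log₂(0.431) = 0.5233
  −(0.560)·log₂(0.560) = 0.4684
  −(0.001)·log₂(0.001) = 0.0100
Sum: 0.0557 + 0.5233 + 0.4684 + 0.0100 = 1.057 bits.

1.057 bits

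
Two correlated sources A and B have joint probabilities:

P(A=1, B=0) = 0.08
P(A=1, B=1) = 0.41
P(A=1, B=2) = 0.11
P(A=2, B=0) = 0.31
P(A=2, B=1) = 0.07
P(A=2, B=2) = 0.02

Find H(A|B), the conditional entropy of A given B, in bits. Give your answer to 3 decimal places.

Chain rule: H(A|B) = H(A,B) − H(B).
Marginals: p(A) = (0.6000, 0.4000), p(B) = (0.3900, 0.4800, 0.1300).
H(A,B) = 2.0744 bits; H(B) = 1.4207 bits.
H(A|B) = 2.0744 − 1.4207 = 0.654 bits.

0.654 bits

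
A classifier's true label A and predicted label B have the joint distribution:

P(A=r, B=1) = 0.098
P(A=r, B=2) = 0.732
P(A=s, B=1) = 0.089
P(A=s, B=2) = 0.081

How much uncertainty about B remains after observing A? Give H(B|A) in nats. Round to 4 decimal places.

Marginals: p(A) = (0.8300, 0.1700), p(B) = (0.1870, 0.8130).
H(B|A) = Σ p(A) · H(B|A=·).
  A=r: p=0.8300, H(B|A=r) = 0.3631
  A=s: p=0.1700, H(B|A=s) = 0.6920
Weighted sum = 0.4190 nats.

0.4190 nats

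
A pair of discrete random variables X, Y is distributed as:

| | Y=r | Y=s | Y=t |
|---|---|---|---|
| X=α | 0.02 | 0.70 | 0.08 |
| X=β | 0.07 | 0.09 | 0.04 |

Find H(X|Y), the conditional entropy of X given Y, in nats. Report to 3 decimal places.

Chain rule: H(X|Y) = H(X,Y) − H(Y).
Marginals: p(X) = (0.8000, 0.2000), p(Y) = (0.0900, 0.7900, 0.1200).
H(X,Y) = 1.0616 nats; H(Y) = 0.6574 nats.
H(X|Y) = 1.0616 − 0.6574 = 0.404 nats.

0.404 nats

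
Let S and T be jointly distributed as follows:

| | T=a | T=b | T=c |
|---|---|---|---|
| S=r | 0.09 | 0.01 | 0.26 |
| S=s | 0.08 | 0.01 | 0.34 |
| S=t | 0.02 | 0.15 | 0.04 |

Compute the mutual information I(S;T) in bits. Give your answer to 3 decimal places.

0.348 bits

Marginals: p(S) = (0.3600, 0.4300, 0.2100), p(T) = (0.1900, 0.1700, 0.6400).
I(S;T) = Σ p(x,y)·log₂[p(x,y)/(p(x)p(y))].
  (r,a): 0.09·log₂(1.3158) = 0.0356
  (r,b): 0.01·log₂(0.1634) = -0.0261
  (r,c): 0.26·log₂(1.1285) = 0.0453
  (s,a): 0.08·log₂(0.9792) = -0.0024
  (s,b): 0.01·log₂(0.1368) = -0.0287
  (s,c): 0.34·log₂(1.2355) = 0.1037
  (t,a): 0.02·log₂(0.5013) = -0.0199
  (t,b): 0.15·log₂(4.2017) = 0.3106
  (t,c): 0.04·log₂(0.2976) = -0.0699
Sum = 0.348 bits.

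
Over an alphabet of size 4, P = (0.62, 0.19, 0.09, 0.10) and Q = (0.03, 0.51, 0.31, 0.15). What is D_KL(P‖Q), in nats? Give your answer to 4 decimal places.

1.5382 nats

D(P‖Q) = Σ p·ln(p/q).
  0.62·ln(0.62/0.03) = 1.87768
  0.19·ln(0.19/0.51) = -0.18760
  0.09·ln(0.09/0.31) = -0.11131
  0.10·ln(0.10/0.15) = -0.04055
D(P‖Q) = 1.5382 nats.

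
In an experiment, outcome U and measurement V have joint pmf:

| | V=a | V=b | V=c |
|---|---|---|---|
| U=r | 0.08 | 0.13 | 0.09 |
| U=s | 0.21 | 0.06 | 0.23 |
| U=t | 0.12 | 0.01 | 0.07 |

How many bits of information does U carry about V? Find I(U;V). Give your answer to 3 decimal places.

Marginals: p(U) = (0.3000, 0.5000, 0.2000), p(V) = (0.4100, 0.2000, 0.3900).
I(U;V) = Σ p(x,y)·log₂[p(x,y)/(p(x)p(y))].
  (r,a): 0.08·log₂(0.6504) = -0.0496
  (r,b): 0.13·log₂(2.1667) = 0.1450
  (r,c): 0.09·log₂(0.7692) = -0.0341
  (s,a): 0.21·log₂(1.0244) = 0.0073
  (s,b): 0.06·log₂(0.6000) = -0.0442
  (s,c): 0.23·log₂(1.1795) = 0.0548
  (t,a): 0.12·log₂(1.4634) = 0.0659
  (t,b): 0.01·log₂(0.2500) = -0.0200
  (t,c): 0.07·log₂(0.8974) = -0.0109
Sum = 0.114 bits.

0.114 bits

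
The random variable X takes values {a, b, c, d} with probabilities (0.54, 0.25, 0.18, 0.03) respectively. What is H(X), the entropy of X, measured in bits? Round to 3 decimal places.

1.577 bits

H(X) = −Σ p·log₂ p.
  −(0.54)·log₂(0.54) = 0.4800
  −(0.25)·log₂(0.25) = 0.5000
  −(0.18)·log₂(0.18) = 0.4453
  −(0.03)·log₂(0.03) = 0.1518
Sum: 0.4800 + 0.5000 + 0.4453 + 0.1518 = 1.577 bits.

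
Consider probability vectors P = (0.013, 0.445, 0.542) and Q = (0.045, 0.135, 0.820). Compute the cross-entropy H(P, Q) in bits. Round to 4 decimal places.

H(P,Q) = −Σ p·log₂ q.
  −0.013·log₂(0.045) = 0.05816
  −0.445·log₂(0.135) = 1.28559
  −0.542·log₂(0.820) = 0.15518
H(P,Q) = 1.4989 bits.

1.4989 bits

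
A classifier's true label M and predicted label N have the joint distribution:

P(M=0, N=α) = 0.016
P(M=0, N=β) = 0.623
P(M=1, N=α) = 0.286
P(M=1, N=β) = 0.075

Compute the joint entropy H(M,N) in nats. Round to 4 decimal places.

H(M,N) = −Σ p(x,y)·ln p(x,y) over all 4 cells.
  cell (0,α): −0.016·ln0.016 = 0.06616
  cell (0,β): −0.623·ln0.623 = 0.29481
  cell (1,α): −0.286·ln0.286 = 0.35800
  cell (1,β): −0.075·ln0.075 = 0.19427
Sum = 0.9132 nats.

0.9132 nats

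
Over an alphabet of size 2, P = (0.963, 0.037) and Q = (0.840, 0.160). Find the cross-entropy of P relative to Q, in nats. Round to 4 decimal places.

H(P,Q) = −Σ p·ln q.
  −0.963·ln(0.840) = 0.16790
  −0.037·ln(0.160) = 0.06781
H(P,Q) = 0.2357 nats.

0.2357 nats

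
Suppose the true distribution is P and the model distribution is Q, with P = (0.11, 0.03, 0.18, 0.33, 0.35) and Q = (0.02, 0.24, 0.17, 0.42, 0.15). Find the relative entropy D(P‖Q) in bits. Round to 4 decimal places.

0.5084 bits

D(P‖Q) = Σ p·log₂(p/q).
  0.11·log₂(0.11/0.02) = 0.27054
  0.03·log₂(0.03/0.24) = -0.09000
  0.18·log₂(0.18/0.17) = 0.01484
  0.33·log₂(0.33/0.42) = -0.11481
  0.35·log₂(0.35/0.15) = 0.42784
D(P‖Q) = 0.5084 bits.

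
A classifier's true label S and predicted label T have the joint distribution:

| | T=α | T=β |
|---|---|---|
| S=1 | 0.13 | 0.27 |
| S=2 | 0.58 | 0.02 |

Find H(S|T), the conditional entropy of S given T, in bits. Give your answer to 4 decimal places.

Marginals: p(S) = (0.4000, 0.6000), p(T) = (0.7100, 0.2900).
H(S|T) = Σ p(T) · H(S|T=·).
  T=α: p=0.7100, H(S|T=α) = 0.6868
  T=β: p=0.2900, H(S|T=β) = 0.3621
Weighted sum = 0.5926 bits.

0.5926 bits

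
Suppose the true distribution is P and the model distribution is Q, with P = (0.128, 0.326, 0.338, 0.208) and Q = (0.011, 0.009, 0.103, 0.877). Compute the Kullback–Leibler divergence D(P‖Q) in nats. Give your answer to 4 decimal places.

D(P‖Q) = Σ p·ln(p/q).
  0.128·ln(0.128/0.011) = 0.31413
  0.326·ln(0.326/0.009) = 1.17023
  0.338·ln(0.338/0.103) = 0.40165
  0.208·ln(0.208/0.877) = -0.29931
D(P‖Q) = 1.5867 nats.

1.5867 nats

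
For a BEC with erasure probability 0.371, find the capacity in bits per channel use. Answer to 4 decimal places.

Binary erasure channel: capacity C = 1 − ε.
C = 1 − 0.371 = 0.6290 bits per channel use.

0.6290 bits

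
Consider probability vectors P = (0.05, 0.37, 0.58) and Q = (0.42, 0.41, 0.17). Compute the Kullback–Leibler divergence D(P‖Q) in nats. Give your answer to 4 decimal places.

D(P‖Q) = Σ p·ln(p/q).
  0.05·ln(0.05/0.42) = -0.10641
  0.37·ln(0.37/0.41) = -0.03798
  0.58·ln(0.58/0.17) = 0.71179
D(P‖Q) = 0.5674 nats.

0.5674 nats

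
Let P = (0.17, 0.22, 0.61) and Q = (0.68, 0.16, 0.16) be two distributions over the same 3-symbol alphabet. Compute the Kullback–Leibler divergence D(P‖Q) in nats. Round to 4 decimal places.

0.6507 nats

D(P‖Q) = Σ p·ln(p/q).
  0.17·ln(0.17/0.68) = -0.23567
  0.22·ln(0.22/0.16) = 0.07006
  0.61·ln(0.61/0.16) = 0.81635
D(P‖Q) = 0.6507 nats.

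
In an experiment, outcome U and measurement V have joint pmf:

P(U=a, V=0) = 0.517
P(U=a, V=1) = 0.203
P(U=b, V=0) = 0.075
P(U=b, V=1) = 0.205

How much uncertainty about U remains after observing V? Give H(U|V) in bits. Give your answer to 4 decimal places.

0.7326 bits

Chain rule: H(U|V) = H(U,V) − H(V).
Marginals: p(U) = (0.7200, 0.2800), p(V) = (0.5920, 0.4080).
H(U,V) = 1.7080 bits; H(V) = 0.9754 bits.
H(U|V) = 1.7080 − 0.9754 = 0.7326 bits.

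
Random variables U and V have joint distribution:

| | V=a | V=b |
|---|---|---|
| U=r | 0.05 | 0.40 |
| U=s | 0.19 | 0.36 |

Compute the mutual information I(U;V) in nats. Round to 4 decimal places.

Marginals: p(U) = (0.4500, 0.5500), p(V) = (0.2400, 0.7600).
I(U;V) = Σ p(x,y)·ln[p(x,y)/(p(x)p(y))].
  (r,a): 0.05·ln(0.4630) = -0.03851
  (r,b): 0.40·ln(1.1696) = 0.06266
  (s,a): 0.19·ln(1.4394) = 0.06920
  (s,b): 0.36·ln(0.8612) = -0.05378
Sum = 0.0396 nats.

0.0396 nats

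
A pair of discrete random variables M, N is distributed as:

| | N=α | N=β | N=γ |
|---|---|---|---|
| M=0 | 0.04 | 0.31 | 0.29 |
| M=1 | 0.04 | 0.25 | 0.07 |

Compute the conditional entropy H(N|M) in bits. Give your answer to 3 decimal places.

1.239 bits

Chain rule: H(N|M) = H(M,N) − H(M).
Marginals: p(M) = (0.6400, 0.3600), p(N) = (0.0800, 0.5600, 0.3600).
H(M,N) = 2.1818 bits; H(M) = 0.9427 bits.
H(N|M) = 2.1818 − 0.9427 = 1.239 bits.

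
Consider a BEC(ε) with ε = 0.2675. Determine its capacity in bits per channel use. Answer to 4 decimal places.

0.7325 bits

Binary erasure channel: capacity C = 1 − ε.
C = 1 − 0.2675 = 0.7325 bits per channel use.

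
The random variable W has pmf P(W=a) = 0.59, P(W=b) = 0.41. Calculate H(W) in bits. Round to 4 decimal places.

0.9765 bits

H(W) = −Σ p·log₂ p.
  −(0.59)·log₂(0.59) = 0.44912
  −(0.41)·log₂(0.41) = 0.52738
Sum: 0.44912 + 0.52738 = 0.9765 bits.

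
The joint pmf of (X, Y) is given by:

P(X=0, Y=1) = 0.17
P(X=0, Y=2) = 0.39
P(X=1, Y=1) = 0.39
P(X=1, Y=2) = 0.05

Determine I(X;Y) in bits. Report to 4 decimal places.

Marginals: p(X) = (0.5600, 0.4400), p(Y) = (0.5600, 0.4400).
I(X;Y) = Σ p(x,y)·log₂[p(x,y)/(p(x)p(y))].
  (0,1): 0.17·log₂(0.5421) = -0.15018
  (0,2): 0.39·log₂(1.5828) = 0.25836
  (1,1): 0.39·log₂(1.5828) = 0.25836
  (1,2): 0.05·log₂(0.2583) = -0.09765
Sum = 0.2689 bits.

0.2689 bits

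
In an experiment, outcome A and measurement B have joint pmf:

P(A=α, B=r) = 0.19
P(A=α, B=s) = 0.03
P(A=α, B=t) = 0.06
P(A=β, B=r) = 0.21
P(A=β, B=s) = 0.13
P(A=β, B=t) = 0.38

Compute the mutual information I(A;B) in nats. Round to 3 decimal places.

0.064 nats

Marginals: p(A) = (0.2800, 0.7200), p(B) = (0.4000, 0.1600, 0.4400).
I(A;B) = H(A) + H(B) − H(A,B).
H(A) = 0.5930, H(B) = 1.0210, H(A,B) = 1.5502.
I(A;B) = 0.5930 + 1.0210 − 1.5502 = 0.064 nats.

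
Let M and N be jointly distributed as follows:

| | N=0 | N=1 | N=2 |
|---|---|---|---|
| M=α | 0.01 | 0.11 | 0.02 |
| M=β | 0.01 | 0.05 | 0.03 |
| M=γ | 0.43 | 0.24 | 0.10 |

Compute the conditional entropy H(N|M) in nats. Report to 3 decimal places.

0.911 nats

Marginals: p(M) = (0.1400, 0.0900, 0.7700), p(N) = (0.4500, 0.4000, 0.1500).
H(N|M) = Σ p(M) · H(N|M=·).
  M=α: p=0.1400, H(N|M=α) = 0.6560
  M=β: p=0.0900, H(N|M=β) = 0.9369
  M=γ: p=0.7700, H(N|M=γ) = 0.9538
Weighted sum = 0.911 nats.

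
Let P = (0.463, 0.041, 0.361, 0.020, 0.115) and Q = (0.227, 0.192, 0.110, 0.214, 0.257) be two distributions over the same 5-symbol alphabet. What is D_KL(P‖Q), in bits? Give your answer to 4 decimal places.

D(P‖Q) = Σ p·log₂(p/q).
  0.463·log₂(0.463/0.227) = 0.47611
  0.041·log₂(0.041/0.192) = -0.09132
  0.361·log₂(0.361/0.110) = 0.61893
  0.020·log₂(0.020/0.214) = -0.06839
  0.115·log₂(0.115/0.257) = -0.13342
D(P‖Q) = 0.8019 bits.

0.8019 bits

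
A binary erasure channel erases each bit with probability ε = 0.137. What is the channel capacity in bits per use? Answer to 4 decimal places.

Binary erasure channel: capacity C = 1 − ε.
C = 1 − 0.137 = 0.8630 bits per channel use.

0.8630 bits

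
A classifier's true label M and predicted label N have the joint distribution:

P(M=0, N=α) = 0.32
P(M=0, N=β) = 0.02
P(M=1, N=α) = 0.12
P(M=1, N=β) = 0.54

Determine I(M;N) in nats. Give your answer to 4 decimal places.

0.2969 nats

Marginals: p(M) = (0.3400, 0.6600), p(N) = (0.4400, 0.5600).
I(M;N) = H(M) + H(N) − H(M,N).
H(M) = 0.6410, H(N) = 0.6859, H(M,N) = 1.0300.
I(M;N) = 0.6410 + 0.6859 − 1.0300 = 0.2969 nats.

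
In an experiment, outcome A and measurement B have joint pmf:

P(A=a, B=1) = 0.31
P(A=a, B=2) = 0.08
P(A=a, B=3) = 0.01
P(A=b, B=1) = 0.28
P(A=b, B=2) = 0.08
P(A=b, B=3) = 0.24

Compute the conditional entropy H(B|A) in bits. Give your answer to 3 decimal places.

Marginals: p(A) = (0.4000, 0.6000), p(B) = (0.5900, 0.1600, 0.2500).
H(B|A) = Σ p(A) · H(B|A=·).
  A=a: p=0.4000, H(B|A=a) = 0.8824
  A=b: p=0.6000, H(B|A=b) = 1.4295
Weighted sum = 1.211 bits.

1.211 bits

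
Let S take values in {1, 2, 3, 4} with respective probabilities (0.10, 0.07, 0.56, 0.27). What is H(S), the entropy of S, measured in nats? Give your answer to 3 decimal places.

1.095 nats

H(S) = −Σ p·ln p.
  −(0.10)·ln(0.10) = 0.2303
  −(0.07)·ln(0.07) = 0.1861
  −(0.56)·ln(0.56) = 0.3247
  −(0.27)·ln(0.27) = 0.3535
Sum: 0.2303 + 0.1861 + 0.3247 + 0.3535 = 1.095 nats.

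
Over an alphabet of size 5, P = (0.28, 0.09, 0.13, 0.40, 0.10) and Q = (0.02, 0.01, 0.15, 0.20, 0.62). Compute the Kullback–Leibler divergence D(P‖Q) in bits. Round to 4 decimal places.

D(P‖Q) = Σ p·log₂(p/q).
  0.28·log₂(0.28/0.02) = 1.06606
  0.09·log₂(0.09/0.01) = 0.28529
  0.13·log₂(0.13/0.15) = -0.02684
  0.40·log₂(0.40/0.20) = 0.40000
  0.10·log₂(0.10/0.62) = -0.26323
D(P‖Q) = 1.4613 bits.

1.4613 bits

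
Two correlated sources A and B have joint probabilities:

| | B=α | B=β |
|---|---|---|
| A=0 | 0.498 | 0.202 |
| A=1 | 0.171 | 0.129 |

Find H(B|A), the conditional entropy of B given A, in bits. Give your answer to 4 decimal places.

Marginals: p(A) = (0.7000, 0.3000), p(B) = (0.6690, 0.3310).
H(B|A) = Σ p(A) · H(B|A=·).
  A=0: p=0.7000, H(B|A=0) = 0.8669
  A=1: p=0.3000, H(B|A=1) = 0.9858
Weighted sum = 0.9026 bits.

0.9026 bits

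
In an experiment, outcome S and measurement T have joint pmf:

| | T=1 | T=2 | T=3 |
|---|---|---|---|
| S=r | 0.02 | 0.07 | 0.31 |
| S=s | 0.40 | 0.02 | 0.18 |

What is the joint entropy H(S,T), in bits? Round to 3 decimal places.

H(S,T) = −Σ p(x,y)·log₂ p(x,y) over all 6 cells.
  cell (r,1): −0.02·log₂0.02 = 0.1129
  cell (r,2): −0.07·log₂0.07 = 0.2686
  cell (r,3): −0.31·log₂0.31 = 0.5238
  cell (s,1): −0.40·log₂0.40 = 0.5288
  cell (s,2): −0.02·log₂0.02 = 0.1129
  cell (s,3): −0.18·log₂0.18 = 0.4453
Sum = 1.992 bits.

1.992 bits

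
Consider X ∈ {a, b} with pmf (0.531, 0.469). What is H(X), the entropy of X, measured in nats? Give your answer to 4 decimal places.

0.6912 nats

H(X) = −Σ p·ln p.
  −(0.531)·ln(0.531) = 0.33612
  −(0.469)·ln(0.469) = 0.35510
Sum: 0.33612 + 0.35510 = 0.6912 nats.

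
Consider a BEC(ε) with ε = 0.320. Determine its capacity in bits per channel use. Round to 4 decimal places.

0.6800 bits

Binary erasure channel: capacity C = 1 − ε.
C = 1 − 0.320 = 0.6800 bits per channel use.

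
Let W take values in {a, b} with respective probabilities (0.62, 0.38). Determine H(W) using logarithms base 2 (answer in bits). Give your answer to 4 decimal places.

H(W) = −Σ p·log₂ p.
  −(0.62)·log₂(0.62) = 0.42759
  −(0.38)·log₂(0.38) = 0.53045
Sum: 0.42759 + 0.53045 = 0.9580 bits.

0.9580 bits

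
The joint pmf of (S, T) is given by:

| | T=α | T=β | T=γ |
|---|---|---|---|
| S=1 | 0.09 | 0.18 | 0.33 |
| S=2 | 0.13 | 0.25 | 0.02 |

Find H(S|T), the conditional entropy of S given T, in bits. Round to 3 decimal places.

Chain rule: H(S|T) = H(S,T) − H(T).
Marginals: p(S) = (0.6000, 0.4000), p(T) = (0.2200, 0.4300, 0.3500).
H(S,T) = 2.2813 bits; H(T) = 1.5342 bits.
H(S|T) = 2.2813 − 1.5342 = 0.747 bits.

0.747 bits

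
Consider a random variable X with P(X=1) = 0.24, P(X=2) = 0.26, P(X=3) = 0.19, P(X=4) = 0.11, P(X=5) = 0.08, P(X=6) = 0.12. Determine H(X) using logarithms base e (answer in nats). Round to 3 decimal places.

H(X) = −Σ p·ln p.
  −(0.24)·ln(0.24) = 0.3425
  −(0.26)·ln(0.26) = 0.3502
  −(0.19)·ln(0.19) = 0.3155
  −(0.11)·ln(0.11) = 0.2428
  −(0.08)·ln(0.08) = 0.2021
  −(0.12)·ln(0.12) = 0.2544
Sum: 0.3425 + 0.3502 + 0.3155 + 0.2428 + 0.2021 + 0.2544 = 1.708 nats.

1.708 nats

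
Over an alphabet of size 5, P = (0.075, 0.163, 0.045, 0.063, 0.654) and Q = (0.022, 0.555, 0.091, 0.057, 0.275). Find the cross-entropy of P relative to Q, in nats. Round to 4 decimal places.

1.5149 nats

H(P,Q) = −Σ p·ln q.
  −0.075·ln(0.022) = 0.28625
  −0.163·ln(0.555) = 0.09597
  −0.045·ln(0.091) = 0.10786
  −0.063·ln(0.057) = 0.18048
  −0.654·ln(0.275) = 0.84430
H(P,Q) = 1.5149 nats.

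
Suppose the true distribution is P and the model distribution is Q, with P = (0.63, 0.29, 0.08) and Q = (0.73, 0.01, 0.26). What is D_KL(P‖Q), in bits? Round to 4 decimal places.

1.1389 bits

D(P‖Q) = Σ p·log₂(p/q).
  0.63·log₂(0.63/0.73) = -0.13390
  0.29·log₂(0.29/0.01) = 1.40881
  0.08·log₂(0.08/0.26) = -0.13604
D(P‖Q) = 1.1389 bits.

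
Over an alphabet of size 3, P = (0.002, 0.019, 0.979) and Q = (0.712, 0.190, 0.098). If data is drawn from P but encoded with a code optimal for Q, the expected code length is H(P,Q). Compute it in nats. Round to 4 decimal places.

2.3062 nats

H(P,Q) = −Σ p·ln q.
  −0.002·ln(0.712) = 0.00068
  −0.019·ln(0.190) = 0.03155
  −0.979·ln(0.098) = 2.27401
H(P,Q) = 2.3062 nats.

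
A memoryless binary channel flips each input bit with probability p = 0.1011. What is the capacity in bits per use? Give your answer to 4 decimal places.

Binary symmetric channel: C = 1 − h₂(ε) where h₂ is the binary entropy function.
h₂(0.1011) = −0.1011·log₂0.1011 − 0.8989·log₂0.8989 = 0.4725.
C = 1 − 0.4725 = 0.5275 bits per channel use.

0.5275 bits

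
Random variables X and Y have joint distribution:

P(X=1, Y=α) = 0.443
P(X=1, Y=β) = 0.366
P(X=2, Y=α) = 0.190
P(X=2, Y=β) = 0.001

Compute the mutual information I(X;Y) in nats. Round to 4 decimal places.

Marginals: p(X) = (0.8090, 0.1910), p(Y) = (0.6330, 0.3670).
I(X;Y) = H(X) + H(Y) − H(X,Y).
H(X) = 0.4877, H(Y) = 0.6573, H(X,Y) = 1.0510.
I(X;Y) = 0.4877 + 0.6573 − 1.0510 = 0.0940 nats.

0.0940 nats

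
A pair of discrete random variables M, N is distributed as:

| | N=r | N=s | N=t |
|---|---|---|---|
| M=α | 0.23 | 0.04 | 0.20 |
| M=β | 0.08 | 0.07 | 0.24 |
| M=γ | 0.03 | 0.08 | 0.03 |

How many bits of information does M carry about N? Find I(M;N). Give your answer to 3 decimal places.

Marginals: p(M) = (0.4700, 0.3900, 0.1400), p(N) = (0.3400, 0.1900, 0.4700).
I(M;N) = Σ p(x,y)·log₂[p(x,y)/(p(x)p(y))].
  (α,r): 0.23·log₂(1.4393) = 0.1208
  (α,s): 0.04·log₂(0.4479) = -0.0463
  (α,t): 0.20·log₂(0.9054) = -0.0287
  (β,r): 0.08·log₂(0.6033) = -0.0583
  (β,s): 0.07·log₂(0.9447) = -0.0057
  (β,t): 0.24·log₂(1.3093) = 0.0933
  (γ,r): 0.03·log₂(0.6303) = -0.0200
  (γ,s): 0.08·log₂(3.0075) = 0.1271
  (γ,t): 0.03·log₂(0.4559) = -0.0340
Sum = 0.148 bits.

0.148 bits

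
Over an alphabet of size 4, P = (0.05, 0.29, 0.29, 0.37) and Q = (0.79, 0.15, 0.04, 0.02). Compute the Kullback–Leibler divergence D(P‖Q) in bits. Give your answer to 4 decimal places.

D(P‖Q) = Σ p·log₂(p/q).
  0.05·log₂(0.05/0.79) = -0.19909
  0.29·log₂(0.29/0.15) = 0.27582
  0.29·log₂(0.29/0.04) = 0.82881
  0.37·log₂(0.37/0.02) = 1.55750
D(P‖Q) = 2.4630 bits.

2.4630 bits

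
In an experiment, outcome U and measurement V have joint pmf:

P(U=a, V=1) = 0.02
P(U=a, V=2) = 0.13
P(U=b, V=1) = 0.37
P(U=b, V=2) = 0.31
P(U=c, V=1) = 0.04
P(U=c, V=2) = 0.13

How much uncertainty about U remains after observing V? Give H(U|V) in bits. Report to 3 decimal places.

1.133 bits

Chain rule: H(U|V) = H(U,V) − H(V).
Marginals: p(U) = (0.1500, 0.6800, 0.1700), p(V) = (0.4300, 0.5700).
H(U,V) = 2.1184 bits; H(V) = 0.9858 bits.
H(U|V) = 2.1184 − 0.9858 = 1.133 bits.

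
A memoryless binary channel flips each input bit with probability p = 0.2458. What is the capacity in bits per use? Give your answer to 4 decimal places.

0.1954 bits

Binary symmetric channel: C = 1 − h₂(ε) where h₂ is the binary entropy function.
h₂(0.2458) = −0.2458·log₂0.2458 − 0.7542·log₂0.7542 = 0.8046.
C = 1 − 0.8046 = 0.1954 bits per channel use.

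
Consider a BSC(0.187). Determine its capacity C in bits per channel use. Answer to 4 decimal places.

Binary symmetric channel: C = 1 − h₂(ε) where h₂ is the binary entropy function.
h₂(0.187) = −0.187·log₂0.187 − 0.813·log₂0.813 = 0.6952.
C = 1 − 0.6952 = 0.3048 bits per channel use.

0.3048 bits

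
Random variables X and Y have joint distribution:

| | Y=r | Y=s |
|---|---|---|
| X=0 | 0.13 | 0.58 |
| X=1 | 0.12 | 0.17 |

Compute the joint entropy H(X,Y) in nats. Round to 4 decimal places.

1.1368 nats

H(X,Y) = −Σ p(x,y)·ln p(x,y) over all 4 cells.
  cell (0,r): −0.13·ln0.13 = 0.26523
  cell (0,s): −0.58·ln0.58 = 0.31594
  cell (1,r): −0.12·ln0.12 = 0.25443
  cell (1,s): −0.17·ln0.17 = 0.30123
Sum = 1.1368 nats.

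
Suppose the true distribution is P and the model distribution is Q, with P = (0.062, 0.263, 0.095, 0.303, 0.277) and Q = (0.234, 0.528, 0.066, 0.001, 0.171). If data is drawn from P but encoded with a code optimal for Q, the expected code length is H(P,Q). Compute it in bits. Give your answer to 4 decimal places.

H(P,Q) = −Σ p·log₂ q.
  −0.062·log₂(0.234) = 0.12992
  −0.263·log₂(0.528) = 0.24233
  −0.095·log₂(0.066) = 0.37253
  −0.303·log₂(0.001) = 3.01963
  −0.277·log₂(0.171) = 0.70578
H(P,Q) = 4.4702 bits.

4.4702 bits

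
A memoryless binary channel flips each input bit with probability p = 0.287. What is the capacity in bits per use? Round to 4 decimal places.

0.1352 bits

Binary symmetric channel: C = 1 − h₂(ε) where h₂ is the binary entropy function.
h₂(0.287) = −0.287·log₂0.287 − 0.713·log₂0.713 = 0.8648.
C = 1 − 0.8648 = 0.1352 bits per channel use.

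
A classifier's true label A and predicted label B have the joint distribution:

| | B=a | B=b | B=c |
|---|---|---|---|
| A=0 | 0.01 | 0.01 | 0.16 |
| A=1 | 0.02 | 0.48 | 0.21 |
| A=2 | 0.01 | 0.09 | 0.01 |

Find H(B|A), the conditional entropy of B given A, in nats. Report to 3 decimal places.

Chain rule: H(B|A) = H(A,B) − H(A).
Marginals: p(A) = (0.1800, 0.7100, 0.1100), p(B) = (0.0400, 0.5800, 0.3800).
H(A,B) = 1.4524 nats; H(A) = 0.7946 nats.
H(B|A) = 1.4524 − 0.7946 = 0.658 nats.

0.658 nats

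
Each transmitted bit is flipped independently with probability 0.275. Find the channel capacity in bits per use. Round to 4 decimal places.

0.1515 bits

Binary symmetric channel: C = 1 − h₂(ε) where h₂ is the binary entropy function.
h₂(0.275) = −0.275·log₂0.275 − 0.725·log₂0.725 = 0.8485.
C = 1 − 0.8485 = 0.1515 bits per channel use.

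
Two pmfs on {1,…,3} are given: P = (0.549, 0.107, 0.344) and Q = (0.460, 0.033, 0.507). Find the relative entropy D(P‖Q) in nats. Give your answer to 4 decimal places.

0.0895 nats

D(P‖Q) = Σ p·ln(p/q).
  0.549·ln(0.549/0.460) = 0.09710
  0.107·ln(0.107/0.033) = 0.12587
  0.344·ln(0.344/0.507) = -0.13343
D(P‖Q) = 0.0895 nats.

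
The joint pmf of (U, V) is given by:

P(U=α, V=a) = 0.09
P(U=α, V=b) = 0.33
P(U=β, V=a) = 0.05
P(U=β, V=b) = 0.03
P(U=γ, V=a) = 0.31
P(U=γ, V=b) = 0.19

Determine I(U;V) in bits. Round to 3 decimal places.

0.123 bits

Marginals: p(U) = (0.4200, 0.0800, 0.5000), p(V) = (0.4500, 0.5500).
I(U;V) = Σ p(x,y)·log₂[p(x,y)/(p(x)p(y))].
  (α,a): 0.09·log₂(0.4762) = -0.0963
  (α,b): 0.33·log₂(1.4286) = 0.1698
  (β,a): 0.05·log₂(1.3889) = 0.0237
  (β,b): 0.03·log₂(0.6818) = -0.0166
  (γ,a): 0.31·log₂(1.3778) = 0.1433
  (γ,b): 0.19·log₂(0.6909) = -0.1014
Sum = 0.123 bits.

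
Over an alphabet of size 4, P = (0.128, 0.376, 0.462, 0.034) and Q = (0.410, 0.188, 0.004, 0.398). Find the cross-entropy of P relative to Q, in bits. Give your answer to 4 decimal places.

4.7966 bits

H(P,Q) = −Σ p·log₂ q.
  −0.128·log₂(0.410) = 0.16465
  −0.376·log₂(0.188) = 0.90661
  −0.462·log₂(0.004) = 3.68019
  −0.034·log₂(0.398) = 0.04519
H(P,Q) = 4.7966 bits.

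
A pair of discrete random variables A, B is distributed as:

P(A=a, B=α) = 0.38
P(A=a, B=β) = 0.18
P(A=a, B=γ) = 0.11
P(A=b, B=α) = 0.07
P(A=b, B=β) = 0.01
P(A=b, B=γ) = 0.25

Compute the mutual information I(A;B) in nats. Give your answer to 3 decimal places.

0.179 nats

Marginals: p(A) = (0.6700, 0.3300), p(B) = (0.4500, 0.1900, 0.3600).
I(A;B) = H(A) + H(B) − H(A,B).
H(A) = 0.6342, H(B) = 1.0427, H(A,B) = 1.4979.
I(A;B) = 0.6342 + 1.0427 − 1.4979 = 0.179 nats.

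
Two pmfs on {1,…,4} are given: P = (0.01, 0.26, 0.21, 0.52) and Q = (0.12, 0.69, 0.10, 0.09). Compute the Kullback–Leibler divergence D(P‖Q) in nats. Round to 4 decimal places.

D(P‖Q) = Σ p·ln(p/q).
  0.01·ln(0.01/0.12) = -0.02485
  0.26·ln(0.26/0.69) = -0.25376
  0.21·ln(0.21/0.10) = 0.15581
  0.52·ln(0.52/0.09) = 0.91209
D(P‖Q) = 0.7893 nats.

0.7893 nats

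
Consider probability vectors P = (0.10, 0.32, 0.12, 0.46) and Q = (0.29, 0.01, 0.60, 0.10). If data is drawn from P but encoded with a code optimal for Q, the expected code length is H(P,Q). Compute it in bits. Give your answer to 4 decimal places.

3.9211 bits

H(P,Q) = −Σ p·log₂ q.
  −0.10·log₂(0.29) = 0.17859
  −0.32·log₂(0.01) = 2.12603
  −0.12·log₂(0.60) = 0.08844
  −0.46·log₂(0.10) = 1.52809
H(P,Q) = 3.9211 bits.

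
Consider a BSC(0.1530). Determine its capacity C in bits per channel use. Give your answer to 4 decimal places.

0.3827 bits

Binary symmetric channel: C = 1 − h₂(ε) where h₂ is the binary entropy function.
h₂(0.1530) = −0.1530·log₂0.1530 − 0.8470·log₂0.8470 = 0.6173.
C = 1 − 0.6173 = 0.3827 bits per channel use.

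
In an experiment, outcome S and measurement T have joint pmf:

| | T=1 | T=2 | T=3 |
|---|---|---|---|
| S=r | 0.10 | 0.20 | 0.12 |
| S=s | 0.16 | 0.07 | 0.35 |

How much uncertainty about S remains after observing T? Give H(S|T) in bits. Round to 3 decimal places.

Marginals: p(S) = (0.4200, 0.5800), p(T) = (0.2600, 0.2700, 0.4700).
H(S|T) = Σ p(T) · H(S|T=·).
  T=1: p=0.2600, H(S|T=1) = 0.9612
  T=2: p=0.2700, H(S|T=2) = 0.8256
  T=3: p=0.4700, H(S|T=3) = 0.8196
Weighted sum = 0.858 bits.

0.858 bits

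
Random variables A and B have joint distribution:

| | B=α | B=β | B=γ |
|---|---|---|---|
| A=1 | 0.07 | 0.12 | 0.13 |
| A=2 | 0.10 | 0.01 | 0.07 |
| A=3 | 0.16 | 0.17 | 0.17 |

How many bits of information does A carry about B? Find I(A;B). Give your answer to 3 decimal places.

0.073 bits

Marginals: p(A) = (0.3200, 0.1800, 0.5000), p(B) = (0.3300, 0.3000, 0.3700).
I(A;B) = H(A) + H(B) − H(A,B).
H(A) = 1.4713, H(B) = 1.5796, H(A,B) = 2.9776.
I(A;B) = 1.4713 + 1.5796 − 2.9776 = 0.073 bits.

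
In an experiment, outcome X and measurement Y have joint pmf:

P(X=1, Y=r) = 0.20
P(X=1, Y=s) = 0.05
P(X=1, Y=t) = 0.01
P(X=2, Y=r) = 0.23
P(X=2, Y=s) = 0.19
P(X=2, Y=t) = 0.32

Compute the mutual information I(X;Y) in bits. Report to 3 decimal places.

0.156 bits

Marginals: p(X) = (0.2600, 0.7400), p(Y) = (0.4300, 0.2400, 0.3300).
I(X;Y) = H(X) + H(Y) − H(X,Y).
H(X) = 0.8267, H(Y) = 1.5455, H(X,Y) = 2.2158.
I(X;Y) = 0.8267 + 1.5455 − 2.2158 = 0.156 bits.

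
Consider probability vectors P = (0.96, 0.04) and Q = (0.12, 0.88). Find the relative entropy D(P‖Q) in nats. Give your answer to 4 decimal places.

1.8726 nats

D(P‖Q) = Σ p·ln(p/q).
  0.96·ln(0.96/0.12) = 1.99626
  0.04·ln(0.04/0.88) = -0.12364
D(P‖Q) = 1.8726 nats.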